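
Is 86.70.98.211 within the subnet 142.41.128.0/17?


Subnet network: 142.41.128.0
Test IP AND mask: 86.70.0.0
No, 86.70.98.211 is not in 142.41.128.0/17


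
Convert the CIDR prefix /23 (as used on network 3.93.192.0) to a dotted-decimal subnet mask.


/23 means 23 network bits, 9 host bits
Binary: 11111111111111111111111000000000
Mask: 255.255.254.0


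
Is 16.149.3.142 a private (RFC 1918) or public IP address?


RFC 1918 private ranges:
  10.0.0.0/8 (10.0.0.0 - 10.255.255.255)
  172.16.0.0/12 (172.16.0.0 - 172.31.255.255)
  192.168.0.0/16 (192.168.0.0 - 192.168.255.255)
Public (not in any RFC 1918 range)


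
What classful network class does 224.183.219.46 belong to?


First octet: 224
Binary: 11100000
1110xxxx -> Class D (224-239)
Class D (multicast), default mask N/A


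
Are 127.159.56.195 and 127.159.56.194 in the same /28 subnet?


Mask: 255.255.255.240
127.159.56.195 AND mask = 127.159.56.192
127.159.56.194 AND mask = 127.159.56.192
Yes, same subnet (127.159.56.192)


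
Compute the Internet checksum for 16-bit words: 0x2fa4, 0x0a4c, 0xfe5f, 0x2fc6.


Sum all words (with carry folding):
+ 0x2fa4 = 0x2fa4
+ 0x0a4c = 0x39f0
+ 0xfe5f = 0x3850
+ 0x2fc6 = 0x6816
One's complement: ~0x6816
Checksum = 0x97e9


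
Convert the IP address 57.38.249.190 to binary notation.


57 = 00111001
38 = 00100110
249 = 11111001
190 = 10111110
Binary: 00111001.00100110.11111001.10111110


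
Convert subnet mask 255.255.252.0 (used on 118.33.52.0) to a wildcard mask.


Subnet mask: 255.255.252.0
Wildcard = 255.255.255.255 - subnet mask
255 - 255 = 0
255 - 255 = 0
255 - 252 = 3
255 - 0 = 255
Wildcard: 0.0.3.255


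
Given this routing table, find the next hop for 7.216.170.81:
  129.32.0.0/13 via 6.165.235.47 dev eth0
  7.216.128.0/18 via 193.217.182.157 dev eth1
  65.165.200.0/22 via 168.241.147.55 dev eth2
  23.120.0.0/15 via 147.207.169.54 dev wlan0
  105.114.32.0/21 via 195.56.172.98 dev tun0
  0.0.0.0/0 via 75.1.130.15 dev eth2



Longest prefix match for 7.216.170.81:
  /13 129.32.0.0: no
  /18 7.216.128.0: MATCH
  /22 65.165.200.0: no
  /15 23.120.0.0: no
  /21 105.114.32.0: no
  /0 0.0.0.0: MATCH
Selected: next-hop 193.217.182.157 via eth1 (matched /18)


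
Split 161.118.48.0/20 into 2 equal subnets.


New prefix = 20 + 1 = 21
Each subnet has 2048 addresses
  161.118.48.0/21
  161.118.56.0/21
Subnets: 161.118.48.0/21, 161.118.56.0/21


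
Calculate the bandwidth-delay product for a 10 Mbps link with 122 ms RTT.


BDP = bandwidth * RTT
= 10 Mbps * 122 ms
= 10 * 1e6 * 122 / 1000 bits
= 1220000 bits
= 152500 bytes
= 148.9258 KB
BDP = 1220000 bits (152500 bytes)


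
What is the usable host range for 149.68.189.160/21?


Network: 149.68.184.0
Broadcast: 149.68.191.255
First usable = network + 1
Last usable = broadcast - 1
Range: 149.68.184.1 to 149.68.191.254


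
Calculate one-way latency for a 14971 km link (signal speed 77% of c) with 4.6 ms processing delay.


Speed = 0.77 * 3e5 km/s = 231000 km/s
Propagation delay = 14971 / 231000 = 0.0648 s = 64.8095 ms
Processing delay = 4.6 ms
Total one-way latency = 69.4095 ms


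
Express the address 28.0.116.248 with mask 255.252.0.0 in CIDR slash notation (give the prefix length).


Binary: 11111111.11111100.00000000.00000000
Count leading 1s
Prefix: /14


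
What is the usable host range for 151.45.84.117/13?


Network: 151.40.0.0
Broadcast: 151.47.255.255
First usable = network + 1
Last usable = broadcast - 1
Range: 151.40.0.1 to 151.47.255.254


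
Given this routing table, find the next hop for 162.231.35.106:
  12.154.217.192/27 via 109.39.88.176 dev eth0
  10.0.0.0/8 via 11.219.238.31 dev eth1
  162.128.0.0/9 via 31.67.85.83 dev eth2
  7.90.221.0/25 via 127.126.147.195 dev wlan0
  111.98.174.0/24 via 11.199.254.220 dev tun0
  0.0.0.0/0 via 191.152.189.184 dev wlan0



Longest prefix match for 162.231.35.106:
  /27 12.154.217.192: no
  /8 10.0.0.0: no
  /9 162.128.0.0: MATCH
  /25 7.90.221.0: no
  /24 111.98.174.0: no
  /0 0.0.0.0: MATCH
Selected: next-hop 31.67.85.83 via eth2 (matched /9)


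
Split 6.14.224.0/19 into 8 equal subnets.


New prefix = 19 + 3 = 22
Each subnet has 1024 addresses
  6.14.224.0/22
  6.14.228.0/22
  6.14.232.0/22
  6.14.236.0/22
  6.14.240.0/22
  6.14.244.0/22
  6.14.248.0/22
  6.14.252.0/22
Subnets: 6.14.224.0/22, 6.14.228.0/22, 6.14.232.0/22, 6.14.236.0/22, 6.14.240.0/22, 6.14.244.0/22, 6.14.248.0/22, 6.14.252.0/22


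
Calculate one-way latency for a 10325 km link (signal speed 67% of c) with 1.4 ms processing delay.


Speed = 0.67 * 3e5 km/s = 201000 km/s
Propagation delay = 10325 / 201000 = 0.0514 s = 51.3682 ms
Processing delay = 1.4 ms
Total one-way latency = 52.7682 ms


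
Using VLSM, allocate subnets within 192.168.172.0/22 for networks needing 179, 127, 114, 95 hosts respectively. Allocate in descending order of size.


179 hosts -> /24 (254 usable): 192.168.172.0/24
127 hosts -> /24 (254 usable): 192.168.173.0/24
114 hosts -> /25 (126 usable): 192.168.174.0/25
95 hosts -> /25 (126 usable): 192.168.174.128/25
Allocation: 192.168.172.0/24 (179 hosts, 254 usable); 192.168.173.0/24 (127 hosts, 254 usable); 192.168.174.0/25 (114 hosts, 126 usable); 192.168.174.128/25 (95 hosts, 126 usable)


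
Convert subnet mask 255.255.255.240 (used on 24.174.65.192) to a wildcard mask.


Subnet mask: 255.255.255.240
Wildcard = 255.255.255.255 - subnet mask
255 - 255 = 0
255 - 255 = 0
255 - 255 = 0
255 - 240 = 15
Wildcard: 0.0.0.15


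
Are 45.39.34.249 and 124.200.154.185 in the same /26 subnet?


Mask: 255.255.255.192
45.39.34.249 AND mask = 45.39.34.192
124.200.154.185 AND mask = 124.200.154.128
No, different subnets (45.39.34.192 vs 124.200.154.128)


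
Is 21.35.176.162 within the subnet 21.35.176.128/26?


Subnet network: 21.35.176.128
Test IP AND mask: 21.35.176.128
Yes, 21.35.176.162 is in 21.35.176.128/26


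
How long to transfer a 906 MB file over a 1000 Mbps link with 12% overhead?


Effective throughput = 1000 * (1 - 12/100) = 880 Mbps
File size in Mb = 906 * 8 = 7248 Mb
Time = 7248 / 880
Time = 8.2364 seconds


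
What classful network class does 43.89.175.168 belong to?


First octet: 43
Binary: 00101011
0xxxxxxx -> Class A (1-126)
Class A, default mask 255.0.0.0 (/8)


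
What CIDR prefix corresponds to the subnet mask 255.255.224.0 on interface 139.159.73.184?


Binary: 11111111.11111111.11100000.00000000
Count leading 1s
Prefix: /19


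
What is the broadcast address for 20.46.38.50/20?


Network: 20.46.32.0/20
Host bits = 12
Set all host bits to 1:
Broadcast: 20.46.47.255


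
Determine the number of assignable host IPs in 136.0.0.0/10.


Host bits = 32 - 10 = 22
Total addresses = 2^22 = 4194304
Usable = total - 2 (network and broadcast)
Usable hosts: 4194302


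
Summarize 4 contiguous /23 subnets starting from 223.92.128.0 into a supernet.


Original prefix: /23
Number of subnets: 4 = 2^2
New prefix = 23 - 2 = 21
Supernet: 223.92.128.0/21


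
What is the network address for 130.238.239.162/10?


IP:   10000010.11101110.11101111.10100010
Mask: 11111111.11000000.00000000.00000000
AND operation:
Net:  10000010.11000000.00000000.00000000
Network: 130.192.0.0/10


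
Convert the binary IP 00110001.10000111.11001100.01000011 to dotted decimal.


00110001 = 49
10000111 = 135
11001100 = 204
01000011 = 67
IP: 49.135.204.67


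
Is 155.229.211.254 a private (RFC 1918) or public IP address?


RFC 1918 private ranges:
  10.0.0.0/8 (10.0.0.0 - 10.255.255.255)
  172.16.0.0/12 (172.16.0.0 - 172.31.255.255)
  192.168.0.0/16 (192.168.0.0 - 192.168.255.255)
Public (not in any RFC 1918 range)


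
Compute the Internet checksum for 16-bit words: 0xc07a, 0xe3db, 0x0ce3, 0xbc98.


Sum all words (with carry folding):
+ 0xc07a = 0xc07a
+ 0xe3db = 0xa456
+ 0x0ce3 = 0xb139
+ 0xbc98 = 0x6dd2
One's complement: ~0x6dd2
Checksum = 0x922d


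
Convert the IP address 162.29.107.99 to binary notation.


162 = 10100010
29 = 00011101
107 = 01101011
99 = 01100011
Binary: 10100010.00011101.01101011.01100011


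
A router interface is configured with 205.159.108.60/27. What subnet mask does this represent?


/27 means 27 network bits, 5 host bits
Binary: 11111111111111111111111111100000
Mask: 255.255.255.224


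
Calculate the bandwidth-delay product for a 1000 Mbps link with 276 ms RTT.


BDP = bandwidth * RTT
= 1000 Mbps * 276 ms
= 1000 * 1e6 * 276 / 1000 bits
= 276000000 bits
= 34500000 bytes
= 33691.4062 KB
BDP = 276000000 bits (34500000 bytes)


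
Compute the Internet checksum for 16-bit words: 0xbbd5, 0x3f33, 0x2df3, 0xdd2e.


Sum all words (with carry folding):
+ 0xbbd5 = 0xbbd5
+ 0x3f33 = 0xfb08
+ 0x2df3 = 0x28fc
+ 0xdd2e = 0x062b
One's complement: ~0x062b
Checksum = 0xf9d4


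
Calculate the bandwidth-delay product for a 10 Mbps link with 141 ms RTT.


BDP = bandwidth * RTT
= 10 Mbps * 141 ms
= 10 * 1e6 * 141 / 1000 bits
= 1410000 bits
= 176250 bytes
= 172.1191 KB
BDP = 1410000 bits (176250 bytes)


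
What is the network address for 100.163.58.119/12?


IP:   01100100.10100011.00111010.01110111
Mask: 11111111.11110000.00000000.00000000
AND operation:
Net:  01100100.10100000.00000000.00000000
Network: 100.160.0.0/12


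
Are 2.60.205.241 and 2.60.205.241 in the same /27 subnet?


Mask: 255.255.255.224
2.60.205.241 AND mask = 2.60.205.224
2.60.205.241 AND mask = 2.60.205.224
Yes, same subnet (2.60.205.224)


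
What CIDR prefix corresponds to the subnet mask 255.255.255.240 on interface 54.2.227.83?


Binary: 11111111.11111111.11111111.11110000
Count leading 1s
Prefix: /28


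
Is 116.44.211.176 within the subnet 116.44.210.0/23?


Subnet network: 116.44.210.0
Test IP AND mask: 116.44.210.0
Yes, 116.44.211.176 is in 116.44.210.0/23


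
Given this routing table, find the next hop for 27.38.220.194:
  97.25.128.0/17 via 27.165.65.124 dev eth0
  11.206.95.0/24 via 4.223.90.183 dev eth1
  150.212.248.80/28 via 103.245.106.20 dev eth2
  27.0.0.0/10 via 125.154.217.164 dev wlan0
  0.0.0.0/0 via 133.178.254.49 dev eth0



Longest prefix match for 27.38.220.194:
  /17 97.25.128.0: no
  /24 11.206.95.0: no
  /28 150.212.248.80: no
  /10 27.0.0.0: MATCH
  /0 0.0.0.0: MATCH
Selected: next-hop 125.154.217.164 via wlan0 (matched /10)


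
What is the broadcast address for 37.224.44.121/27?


Network: 37.224.44.96/27
Host bits = 5
Set all host bits to 1:
Broadcast: 37.224.44.127


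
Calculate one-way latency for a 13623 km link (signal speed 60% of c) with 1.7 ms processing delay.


Speed = 0.6 * 3e5 km/s = 180000 km/s
Propagation delay = 13623 / 180000 = 0.0757 s = 75.6833 ms
Processing delay = 1.7 ms
Total one-way latency = 77.3833 ms


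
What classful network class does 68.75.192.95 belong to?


First octet: 68
Binary: 01000100
0xxxxxxx -> Class A (1-126)
Class A, default mask 255.0.0.0 (/8)


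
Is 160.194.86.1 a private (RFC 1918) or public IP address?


RFC 1918 private ranges:
  10.0.0.0/8 (10.0.0.0 - 10.255.255.255)
  172.16.0.0/12 (172.16.0.0 - 172.31.255.255)
  192.168.0.0/16 (192.168.0.0 - 192.168.255.255)
Public (not in any RFC 1918 range)


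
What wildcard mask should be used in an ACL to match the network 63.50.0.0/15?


Subnet mask: 255.254.0.0
Wildcard = 255.255.255.255 - subnet mask
255 - 255 = 0
255 - 254 = 1
255 - 0 = 255
255 - 0 = 255
Wildcard: 0.1.255.255


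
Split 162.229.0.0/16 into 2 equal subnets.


New prefix = 16 + 1 = 17
Each subnet has 32768 addresses
  162.229.0.0/17
  162.229.128.0/17
Subnets: 162.229.0.0/17, 162.229.128.0/17


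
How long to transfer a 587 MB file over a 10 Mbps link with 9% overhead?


Effective throughput = 10 * (1 - 9/100) = 9.1 Mbps
File size in Mb = 587 * 8 = 4696 Mb
Time = 4696 / 9.1
Time = 516.044 seconds


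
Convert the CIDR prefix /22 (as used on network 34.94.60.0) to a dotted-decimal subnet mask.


/22 means 22 network bits, 10 host bits
Binary: 11111111111111111111110000000000
Mask: 255.255.252.0


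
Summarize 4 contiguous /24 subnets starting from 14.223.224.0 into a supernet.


Original prefix: /24
Number of subnets: 4 = 2^2
New prefix = 24 - 2 = 22
Supernet: 14.223.224.0/22


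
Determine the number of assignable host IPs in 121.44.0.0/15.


Host bits = 32 - 15 = 17
Total addresses = 2^17 = 131072
Usable = total - 2 (network and broadcast)
Usable hosts: 131070


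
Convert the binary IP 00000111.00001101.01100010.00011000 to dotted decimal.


00000111 = 7
00001101 = 13
01100010 = 98
00011000 = 24
IP: 7.13.98.24


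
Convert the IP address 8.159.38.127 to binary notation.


8 = 00001000
159 = 10011111
38 = 00100110
127 = 01111111
Binary: 00001000.10011111.00100110.01111111


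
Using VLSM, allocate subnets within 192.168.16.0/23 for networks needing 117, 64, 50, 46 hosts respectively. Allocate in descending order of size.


117 hosts -> /25 (126 usable): 192.168.16.0/25
64 hosts -> /25 (126 usable): 192.168.16.128/25
50 hosts -> /26 (62 usable): 192.168.17.0/26
46 hosts -> /26 (62 usable): 192.168.17.64/26
Allocation: 192.168.16.0/25 (117 hosts, 126 usable); 192.168.16.128/25 (64 hosts, 126 usable); 192.168.17.0/26 (50 hosts, 62 usable); 192.168.17.64/26 (46 hosts, 62 usable)


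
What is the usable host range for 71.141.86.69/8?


Network: 71.0.0.0
Broadcast: 71.255.255.255
First usable = network + 1
Last usable = broadcast - 1
Range: 71.0.0.1 to 71.255.255.254


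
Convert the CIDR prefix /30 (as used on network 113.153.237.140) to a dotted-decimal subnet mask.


/30 means 30 network bits, 2 host bits
Binary: 11111111111111111111111111111100
Mask: 255.255.255.252


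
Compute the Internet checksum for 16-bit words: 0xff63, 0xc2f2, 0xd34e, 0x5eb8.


Sum all words (with carry folding):
+ 0xff63 = 0xff63
+ 0xc2f2 = 0xc256
+ 0xd34e = 0x95a5
+ 0x5eb8 = 0xf45d
One's complement: ~0xf45d
Checksum = 0x0ba2


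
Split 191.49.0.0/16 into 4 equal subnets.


New prefix = 16 + 2 = 18
Each subnet has 16384 addresses
  191.49.0.0/18
  191.49.64.0/18
  191.49.128.0/18
  191.49.192.0/18
Subnets: 191.49.0.0/18, 191.49.64.0/18, 191.49.128.0/18, 191.49.192.0/18


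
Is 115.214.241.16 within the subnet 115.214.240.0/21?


Subnet network: 115.214.240.0
Test IP AND mask: 115.214.240.0
Yes, 115.214.241.16 is in 115.214.240.0/21


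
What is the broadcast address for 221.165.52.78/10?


Network: 221.128.0.0/10
Host bits = 22
Set all host bits to 1:
Broadcast: 221.191.255.255


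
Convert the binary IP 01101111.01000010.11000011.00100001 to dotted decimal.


01101111 = 111
01000010 = 66
11000011 = 195
00100001 = 33
IP: 111.66.195.33


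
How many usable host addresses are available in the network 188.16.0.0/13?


Host bits = 32 - 13 = 19
Total addresses = 2^19 = 524288
Usable = total - 2 (network and broadcast)
Usable hosts: 524286


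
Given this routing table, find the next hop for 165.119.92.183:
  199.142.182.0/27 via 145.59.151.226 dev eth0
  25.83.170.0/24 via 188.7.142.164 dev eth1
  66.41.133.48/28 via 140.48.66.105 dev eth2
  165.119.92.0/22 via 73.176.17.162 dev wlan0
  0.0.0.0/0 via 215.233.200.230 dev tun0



Longest prefix match for 165.119.92.183:
  /27 199.142.182.0: no
  /24 25.83.170.0: no
  /28 66.41.133.48: no
  /22 165.119.92.0: MATCH
  /0 0.0.0.0: MATCH
Selected: next-hop 73.176.17.162 via wlan0 (matched /22)


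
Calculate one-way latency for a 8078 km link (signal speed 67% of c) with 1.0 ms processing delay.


Speed = 0.67 * 3e5 km/s = 201000 km/s
Propagation delay = 8078 / 201000 = 0.0402 s = 40.1891 ms
Processing delay = 1.0 ms
Total one-way latency = 41.1891 ms


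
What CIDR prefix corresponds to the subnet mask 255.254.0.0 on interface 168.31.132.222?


Binary: 11111111.11111110.00000000.00000000
Count leading 1s
Prefix: /15


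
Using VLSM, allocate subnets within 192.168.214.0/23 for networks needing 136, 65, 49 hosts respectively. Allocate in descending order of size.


136 hosts -> /24 (254 usable): 192.168.214.0/24
65 hosts -> /25 (126 usable): 192.168.215.0/25
49 hosts -> /26 (62 usable): 192.168.215.128/26
Allocation: 192.168.214.0/24 (136 hosts, 254 usable); 192.168.215.0/25 (65 hosts, 126 usable); 192.168.215.128/26 (49 hosts, 62 usable)


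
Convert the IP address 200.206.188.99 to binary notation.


200 = 11001000
206 = 11001110
188 = 10111100
99 = 01100011
Binary: 11001000.11001110.10111100.01100011


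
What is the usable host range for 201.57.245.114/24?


Network: 201.57.245.0
Broadcast: 201.57.245.255
First usable = network + 1
Last usable = broadcast - 1
Range: 201.57.245.1 to 201.57.245.254


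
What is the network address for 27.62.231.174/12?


IP:   00011011.00111110.11100111.10101110
Mask: 11111111.11110000.00000000.00000000
AND operation:
Net:  00011011.00110000.00000000.00000000
Network: 27.48.0.0/12


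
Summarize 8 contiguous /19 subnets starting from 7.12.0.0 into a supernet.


Original prefix: /19
Number of subnets: 8 = 2^3
New prefix = 19 - 3 = 16
Supernet: 7.12.0.0/16


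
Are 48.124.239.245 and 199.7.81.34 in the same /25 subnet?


Mask: 255.255.255.128
48.124.239.245 AND mask = 48.124.239.128
199.7.81.34 AND mask = 199.7.81.0
No, different subnets (48.124.239.128 vs 199.7.81.0)


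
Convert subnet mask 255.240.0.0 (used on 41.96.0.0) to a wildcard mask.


Subnet mask: 255.240.0.0
Wildcard = 255.255.255.255 - subnet mask
255 - 255 = 0
255 - 240 = 15
255 - 0 = 255
255 - 0 = 255
Wildcard: 0.15.255.255


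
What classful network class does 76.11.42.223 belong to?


First octet: 76
Binary: 01001100
0xxxxxxx -> Class A (1-126)
Class A, default mask 255.0.0.0 (/8)


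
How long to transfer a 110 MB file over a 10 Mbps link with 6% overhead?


Effective throughput = 10 * (1 - 6/100) = 9.4 Mbps
File size in Mb = 110 * 8 = 880 Mb
Time = 880 / 9.4
Time = 93.617 seconds


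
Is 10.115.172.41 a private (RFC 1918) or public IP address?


RFC 1918 private ranges:
  10.0.0.0/8 (10.0.0.0 - 10.255.255.255)
  172.16.0.0/12 (172.16.0.0 - 172.31.255.255)
  192.168.0.0/16 (192.168.0.0 - 192.168.255.255)
Private (in 10.0.0.0/8)


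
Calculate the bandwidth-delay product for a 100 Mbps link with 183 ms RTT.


BDP = bandwidth * RTT
= 100 Mbps * 183 ms
= 100 * 1e6 * 183 / 1000 bits
= 18300000 bits
= 2287500 bytes
= 2233.8867 KB
BDP = 18300000 bits (2287500 bytes)


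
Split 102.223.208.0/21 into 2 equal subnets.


New prefix = 21 + 1 = 22
Each subnet has 1024 addresses
  102.223.208.0/22
  102.223.212.0/22
Subnets: 102.223.208.0/22, 102.223.212.0/22


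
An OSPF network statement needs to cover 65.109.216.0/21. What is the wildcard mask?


Subnet mask: 255.255.248.0
Wildcard = 255.255.255.255 - subnet mask
255 - 255 = 0
255 - 255 = 0
255 - 248 = 7
255 - 0 = 255
Wildcard: 0.0.7.255


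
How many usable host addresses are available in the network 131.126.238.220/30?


Host bits = 32 - 30 = 2
Total addresses = 2^2 = 4
Usable = total - 2 (network and broadcast)
Usable hosts: 2


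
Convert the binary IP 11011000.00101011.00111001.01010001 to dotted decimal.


11011000 = 216
00101011 = 43
00111001 = 57
01010001 = 81
IP: 216.43.57.81


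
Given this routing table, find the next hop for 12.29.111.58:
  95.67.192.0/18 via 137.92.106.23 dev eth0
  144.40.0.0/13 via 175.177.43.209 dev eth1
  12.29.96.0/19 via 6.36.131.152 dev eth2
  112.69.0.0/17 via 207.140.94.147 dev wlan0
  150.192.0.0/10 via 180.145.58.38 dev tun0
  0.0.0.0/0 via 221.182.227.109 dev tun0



Longest prefix match for 12.29.111.58:
  /18 95.67.192.0: no
  /13 144.40.0.0: no
  /19 12.29.96.0: MATCH
  /17 112.69.0.0: no
  /10 150.192.0.0: no
  /0 0.0.0.0: MATCH
Selected: next-hop 6.36.131.152 via eth2 (matched /19)


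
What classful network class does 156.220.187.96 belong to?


First octet: 156
Binary: 10011100
10xxxxxx -> Class B (128-191)
Class B, default mask 255.255.0.0 (/16)


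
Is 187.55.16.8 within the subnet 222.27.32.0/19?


Subnet network: 222.27.32.0
Test IP AND mask: 187.55.0.0
No, 187.55.16.8 is not in 222.27.32.0/19


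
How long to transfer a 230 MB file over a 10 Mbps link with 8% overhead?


Effective throughput = 10 * (1 - 8/100) = 9.2 Mbps
File size in Mb = 230 * 8 = 1840 Mb
Time = 1840 / 9.2
Time = 200.0 seconds


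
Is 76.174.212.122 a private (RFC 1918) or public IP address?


RFC 1918 private ranges:
  10.0.0.0/8 (10.0.0.0 - 10.255.255.255)
  172.16.0.0/12 (172.16.0.0 - 172.31.255.255)
  192.168.0.0/16 (192.168.0.0 - 192.168.255.255)
Public (not in any RFC 1918 range)


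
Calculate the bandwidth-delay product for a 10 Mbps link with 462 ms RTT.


BDP = bandwidth * RTT
= 10 Mbps * 462 ms
= 10 * 1e6 * 462 / 1000 bits
= 4620000 bits
= 577500 bytes
= 563.9648 KB
BDP = 4620000 bits (577500 bytes)


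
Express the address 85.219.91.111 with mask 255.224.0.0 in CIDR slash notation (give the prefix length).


Binary: 11111111.11100000.00000000.00000000
Count leading 1s
Prefix: /11


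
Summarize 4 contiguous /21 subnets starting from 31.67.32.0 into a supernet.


Original prefix: /21
Number of subnets: 4 = 2^2
New prefix = 21 - 2 = 19
Supernet: 31.67.32.0/19


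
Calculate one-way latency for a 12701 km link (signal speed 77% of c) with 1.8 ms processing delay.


Speed = 0.77 * 3e5 km/s = 231000 km/s
Propagation delay = 12701 / 231000 = 0.055 s = 54.9827 ms
Processing delay = 1.8 ms
Total one-way latency = 56.7827 ms


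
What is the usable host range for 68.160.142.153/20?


Network: 68.160.128.0
Broadcast: 68.160.143.255
First usable = network + 1
Last usable = broadcast - 1
Range: 68.160.128.1 to 68.160.143.254


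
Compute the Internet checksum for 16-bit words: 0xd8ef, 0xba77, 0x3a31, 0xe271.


Sum all words (with carry folding):
+ 0xd8ef = 0xd8ef
+ 0xba77 = 0x9367
+ 0x3a31 = 0xcd98
+ 0xe271 = 0xb00a
One's complement: ~0xb00a
Checksum = 0x4ff5


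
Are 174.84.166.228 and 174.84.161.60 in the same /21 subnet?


Mask: 255.255.248.0
174.84.166.228 AND mask = 174.84.160.0
174.84.161.60 AND mask = 174.84.160.0
Yes, same subnet (174.84.160.0)


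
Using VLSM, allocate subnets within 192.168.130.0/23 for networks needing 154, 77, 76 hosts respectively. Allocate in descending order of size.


154 hosts -> /24 (254 usable): 192.168.130.0/24
77 hosts -> /25 (126 usable): 192.168.131.0/25
76 hosts -> /25 (126 usable): 192.168.131.128/25
Allocation: 192.168.130.0/24 (154 hosts, 254 usable); 192.168.131.0/25 (77 hosts, 126 usable); 192.168.131.128/25 (76 hosts, 126 usable)


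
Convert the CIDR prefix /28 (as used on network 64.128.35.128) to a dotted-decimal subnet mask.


/28 means 28 network bits, 4 host bits
Binary: 11111111111111111111111111110000
Mask: 255.255.255.240


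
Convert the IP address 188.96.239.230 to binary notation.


188 = 10111100
96 = 01100000
239 = 11101111
230 = 11100110
Binary: 10111100.01100000.11101111.11100110


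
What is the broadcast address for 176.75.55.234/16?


Network: 176.75.0.0/16
Host bits = 16
Set all host bits to 1:
Broadcast: 176.75.255.255


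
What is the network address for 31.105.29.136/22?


IP:   00011111.01101001.00011101.10001000
Mask: 11111111.11111111.11111100.00000000
AND operation:
Net:  00011111.01101001.00011100.00000000
Network: 31.105.28.0/22


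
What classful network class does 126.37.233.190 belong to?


First octet: 126
Binary: 01111110
0xxxxxxx -> Class A (1-126)
Class A, default mask 255.0.0.0 (/8)


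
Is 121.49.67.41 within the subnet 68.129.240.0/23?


Subnet network: 68.129.240.0
Test IP AND mask: 121.49.66.0
No, 121.49.67.41 is not in 68.129.240.0/23


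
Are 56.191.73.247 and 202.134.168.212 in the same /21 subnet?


Mask: 255.255.248.0
56.191.73.247 AND mask = 56.191.72.0
202.134.168.212 AND mask = 202.134.168.0
No, different subnets (56.191.72.0 vs 202.134.168.0)


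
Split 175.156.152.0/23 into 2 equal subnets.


New prefix = 23 + 1 = 24
Each subnet has 256 addresses
  175.156.152.0/24
  175.156.153.0/24
Subnets: 175.156.152.0/24, 175.156.153.0/24


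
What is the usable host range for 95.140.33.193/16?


Network: 95.140.0.0
Broadcast: 95.140.255.255
First usable = network + 1
Last usable = broadcast - 1
Range: 95.140.0.1 to 95.140.255.254


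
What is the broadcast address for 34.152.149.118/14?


Network: 34.152.0.0/14
Host bits = 18
Set all host bits to 1:
Broadcast: 34.155.255.255


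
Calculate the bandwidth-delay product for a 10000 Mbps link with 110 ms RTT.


BDP = bandwidth * RTT
= 10000 Mbps * 110 ms
= 10000 * 1e6 * 110 / 1000 bits
= 1100000000 bits
= 137500000 bytes
= 134277.3438 KB
BDP = 1100000000 bits (137500000 bytes)


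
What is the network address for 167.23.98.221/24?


IP:   10100111.00010111.01100010.11011101
Mask: 11111111.11111111.11111111.00000000
AND operation:
Net:  10100111.00010111.01100010.00000000
Network: 167.23.98.0/24


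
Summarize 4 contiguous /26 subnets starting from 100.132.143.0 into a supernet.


Original prefix: /26
Number of subnets: 4 = 2^2
New prefix = 26 - 2 = 24
Supernet: 100.132.143.0/24


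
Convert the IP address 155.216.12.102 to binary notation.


155 = 10011011
216 = 11011000
12 = 00001100
102 = 01100110
Binary: 10011011.11011000.00001100.01100110


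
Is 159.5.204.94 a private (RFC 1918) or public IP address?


RFC 1918 private ranges:
  10.0.0.0/8 (10.0.0.0 - 10.255.255.255)
  172.16.0.0/12 (172.16.0.0 - 172.31.255.255)
  192.168.0.0/16 (192.168.0.0 - 192.168.255.255)
Public (not in any RFC 1918 range)


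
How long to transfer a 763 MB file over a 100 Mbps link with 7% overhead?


Effective throughput = 100 * (1 - 7/100) = 93 Mbps
File size in Mb = 763 * 8 = 6104 Mb
Time = 6104 / 93
Time = 65.6344 seconds


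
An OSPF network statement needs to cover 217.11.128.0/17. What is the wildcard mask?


Subnet mask: 255.255.128.0
Wildcard = 255.255.255.255 - subnet mask
255 - 255 = 0
255 - 255 = 0
255 - 128 = 127
255 - 0 = 255
Wildcard: 0.0.127.255


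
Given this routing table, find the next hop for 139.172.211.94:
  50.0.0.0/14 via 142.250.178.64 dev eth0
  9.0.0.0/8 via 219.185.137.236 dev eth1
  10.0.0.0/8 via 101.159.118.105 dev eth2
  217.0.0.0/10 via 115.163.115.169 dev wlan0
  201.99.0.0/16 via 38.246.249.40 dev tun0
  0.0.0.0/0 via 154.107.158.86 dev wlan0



Longest prefix match for 139.172.211.94:
  /14 50.0.0.0: no
  /8 9.0.0.0: no
  /8 10.0.0.0: no
  /10 217.0.0.0: no
  /16 201.99.0.0: no
  /0 0.0.0.0: MATCH
Selected: next-hop 154.107.158.86 via wlan0 (matched /0)


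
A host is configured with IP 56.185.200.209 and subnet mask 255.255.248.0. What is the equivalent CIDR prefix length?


Binary: 11111111.11111111.11111000.00000000
Count leading 1s
Prefix: /21


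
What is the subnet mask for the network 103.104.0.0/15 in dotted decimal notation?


/15 means 15 network bits, 17 host bits
Binary: 11111111111111100000000000000000
Mask: 255.254.0.0


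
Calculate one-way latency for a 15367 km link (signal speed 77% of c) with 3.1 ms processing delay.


Speed = 0.77 * 3e5 km/s = 231000 km/s
Propagation delay = 15367 / 231000 = 0.0665 s = 66.5238 ms
Processing delay = 3.1 ms
Total one-way latency = 69.6238 ms


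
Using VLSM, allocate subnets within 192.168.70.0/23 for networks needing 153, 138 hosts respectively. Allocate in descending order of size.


153 hosts -> /24 (254 usable): 192.168.70.0/24
138 hosts -> /24 (254 usable): 192.168.71.0/24
Allocation: 192.168.70.0/24 (153 hosts, 254 usable); 192.168.71.0/24 (138 hosts, 254 usable)


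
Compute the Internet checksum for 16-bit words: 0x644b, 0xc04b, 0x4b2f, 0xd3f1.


Sum all words (with carry folding):
+ 0x644b = 0x644b
+ 0xc04b = 0x2497
+ 0x4b2f = 0x6fc6
+ 0xd3f1 = 0x43b8
One's complement: ~0x43b8
Checksum = 0xbc47


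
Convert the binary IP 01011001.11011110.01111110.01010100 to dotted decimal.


01011001 = 89
11011110 = 222
01111110 = 126
01010100 = 84
IP: 89.222.126.84


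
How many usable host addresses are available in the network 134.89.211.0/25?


Host bits = 32 - 25 = 7
Total addresses = 2^7 = 128
Usable = total - 2 (network and broadcast)
Usable hosts: 126


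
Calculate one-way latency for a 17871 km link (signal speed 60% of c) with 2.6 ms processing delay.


Speed = 0.6 * 3e5 km/s = 180000 km/s
Propagation delay = 17871 / 180000 = 0.0993 s = 99.2833 ms
Processing delay = 2.6 ms
Total one-way latency = 101.8833 ms


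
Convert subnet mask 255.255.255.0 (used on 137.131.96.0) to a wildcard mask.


Subnet mask: 255.255.255.0
Wildcard = 255.255.255.255 - subnet mask
255 - 255 = 0
255 - 255 = 0
255 - 255 = 0
255 - 0 = 255
Wildcard: 0.0.0.255


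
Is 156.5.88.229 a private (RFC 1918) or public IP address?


RFC 1918 private ranges:
  10.0.0.0/8 (10.0.0.0 - 10.255.255.255)
  172.16.0.0/12 (172.16.0.0 - 172.31.255.255)
  192.168.0.0/16 (192.168.0.0 - 192.168.255.255)
Public (not in any RFC 1918 range)


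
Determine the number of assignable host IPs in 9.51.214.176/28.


Host bits = 32 - 28 = 4
Total addresses = 2^4 = 16
Usable = total - 2 (network and broadcast)
Usable hosts: 14


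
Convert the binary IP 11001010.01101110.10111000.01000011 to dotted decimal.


11001010 = 202
01101110 = 110
10111000 = 184
01000011 = 67
IP: 202.110.184.67


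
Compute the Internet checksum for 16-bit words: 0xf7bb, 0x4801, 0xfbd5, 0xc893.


Sum all words (with carry folding):
+ 0xf7bb = 0xf7bb
+ 0x4801 = 0x3fbd
+ 0xfbd5 = 0x3b93
+ 0xc893 = 0x0427
One's complement: ~0x0427
Checksum = 0xfbd8


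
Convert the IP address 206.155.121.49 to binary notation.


206 = 11001110
155 = 10011011
121 = 01111001
49 = 00110001
Binary: 11001110.10011011.01111001.00110001


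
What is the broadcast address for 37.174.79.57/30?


Network: 37.174.79.56/30
Host bits = 2
Set all host bits to 1:
Broadcast: 37.174.79.59


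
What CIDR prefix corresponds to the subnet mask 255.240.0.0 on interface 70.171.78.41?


Binary: 11111111.11110000.00000000.00000000
Count leading 1s
Prefix: /12


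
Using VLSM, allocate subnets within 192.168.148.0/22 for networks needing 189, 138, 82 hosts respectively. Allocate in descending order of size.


189 hosts -> /24 (254 usable): 192.168.148.0/24
138 hosts -> /24 (254 usable): 192.168.149.0/24
82 hosts -> /25 (126 usable): 192.168.150.0/25
Allocation: 192.168.148.0/24 (189 hosts, 254 usable); 192.168.149.0/24 (138 hosts, 254 usable); 192.168.150.0/25 (82 hosts, 126 usable)


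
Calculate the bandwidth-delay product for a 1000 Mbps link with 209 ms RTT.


BDP = bandwidth * RTT
= 1000 Mbps * 209 ms
= 1000 * 1e6 * 209 / 1000 bits
= 209000000 bits
= 26125000 bytes
= 25512.6953 KB
BDP = 209000000 bits (26125000 bytes)


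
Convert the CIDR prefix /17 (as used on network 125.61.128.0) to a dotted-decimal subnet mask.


/17 means 17 network bits, 15 host bits
Binary: 11111111111111111000000000000000
Mask: 255.255.128.0


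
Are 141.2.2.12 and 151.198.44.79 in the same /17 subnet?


Mask: 255.255.128.0
141.2.2.12 AND mask = 141.2.0.0
151.198.44.79 AND mask = 151.198.0.0
No, different subnets (141.2.0.0 vs 151.198.0.0)


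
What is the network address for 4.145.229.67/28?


IP:   00000100.10010001.11100101.01000011
Mask: 11111111.11111111.11111111.11110000
AND operation:
Net:  00000100.10010001.11100101.01000000
Network: 4.145.229.64/28


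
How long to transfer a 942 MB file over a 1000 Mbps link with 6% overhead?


Effective throughput = 1000 * (1 - 6/100) = 940 Mbps
File size in Mb = 942 * 8 = 7536 Mb
Time = 7536 / 940
Time = 8.017 seconds


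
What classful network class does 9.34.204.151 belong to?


First octet: 9
Binary: 00001001
0xxxxxxx -> Class A (1-126)
Class A, default mask 255.0.0.0 (/8)


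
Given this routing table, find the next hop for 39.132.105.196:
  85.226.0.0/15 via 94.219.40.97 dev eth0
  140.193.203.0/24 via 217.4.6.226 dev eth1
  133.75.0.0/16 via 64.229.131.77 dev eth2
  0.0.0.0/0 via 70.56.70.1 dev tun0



Longest prefix match for 39.132.105.196:
  /15 85.226.0.0: no
  /24 140.193.203.0: no
  /16 133.75.0.0: no
  /0 0.0.0.0: MATCH
Selected: next-hop 70.56.70.1 via tun0 (matched /0)


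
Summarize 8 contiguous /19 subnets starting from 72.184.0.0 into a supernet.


Original prefix: /19
Number of subnets: 8 = 2^3
New prefix = 19 - 3 = 16
Supernet: 72.184.0.0/16


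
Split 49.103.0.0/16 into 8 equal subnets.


New prefix = 16 + 3 = 19
Each subnet has 8192 addresses
  49.103.0.0/19
  49.103.32.0/19
  49.103.64.0/19
  49.103.96.0/19
  49.103.128.0/19
  49.103.160.0/19
  49.103.192.0/19
  49.103.224.0/19
Subnets: 49.103.0.0/19, 49.103.32.0/19, 49.103.64.0/19, 49.103.96.0/19, 49.103.128.0/19, 49.103.160.0/19, 49.103.192.0/19, 49.103.224.0/19


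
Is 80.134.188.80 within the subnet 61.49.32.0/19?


Subnet network: 61.49.32.0
Test IP AND mask: 80.134.160.0
No, 80.134.188.80 is not in 61.49.32.0/19


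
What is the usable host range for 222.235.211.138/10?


Network: 222.192.0.0
Broadcast: 222.255.255.255
First usable = network + 1
Last usable = broadcast - 1
Range: 222.192.0.1 to 222.255.255.254


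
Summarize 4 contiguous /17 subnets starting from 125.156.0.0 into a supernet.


Original prefix: /17
Number of subnets: 4 = 2^2
New prefix = 17 - 2 = 15
Supernet: 125.156.0.0/15


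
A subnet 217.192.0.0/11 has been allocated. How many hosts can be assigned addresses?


Host bits = 32 - 11 = 21
Total addresses = 2^21 = 2097152
Usable = total - 2 (network and broadcast)
Usable hosts: 2097150


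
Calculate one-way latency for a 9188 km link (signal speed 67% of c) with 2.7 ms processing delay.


Speed = 0.67 * 3e5 km/s = 201000 km/s
Propagation delay = 9188 / 201000 = 0.0457 s = 45.7114 ms
Processing delay = 2.7 ms
Total one-way latency = 48.4114 ms


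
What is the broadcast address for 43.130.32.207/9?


Network: 43.128.0.0/9
Host bits = 23
Set all host bits to 1:
Broadcast: 43.255.255.255


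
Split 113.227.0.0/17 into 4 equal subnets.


New prefix = 17 + 2 = 19
Each subnet has 8192 addresses
  113.227.0.0/19
  113.227.32.0/19
  113.227.64.0/19
  113.227.96.0/19
Subnets: 113.227.0.0/19, 113.227.32.0/19, 113.227.64.0/19, 113.227.96.0/19


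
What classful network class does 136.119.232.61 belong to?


First octet: 136
Binary: 10001000
10xxxxxx -> Class B (128-191)
Class B, default mask 255.255.0.0 (/16)


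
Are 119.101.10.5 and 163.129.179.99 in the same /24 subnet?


Mask: 255.255.255.0
119.101.10.5 AND mask = 119.101.10.0
163.129.179.99 AND mask = 163.129.179.0
No, different subnets (119.101.10.0 vs 163.129.179.0)


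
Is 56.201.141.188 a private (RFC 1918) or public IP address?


RFC 1918 private ranges:
  10.0.0.0/8 (10.0.0.0 - 10.255.255.255)
  172.16.0.0/12 (172.16.0.0 - 172.31.255.255)
  192.168.0.0/16 (192.168.0.0 - 192.168.255.255)
Public (not in any RFC 1918 range)


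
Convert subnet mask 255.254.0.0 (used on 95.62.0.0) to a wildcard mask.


Subnet mask: 255.254.0.0
Wildcard = 255.255.255.255 - subnet mask
255 - 255 = 0
255 - 254 = 1
255 - 0 = 255
255 - 0 = 255
Wildcard: 0.1.255.255


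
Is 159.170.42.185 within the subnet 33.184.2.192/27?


Subnet network: 33.184.2.192
Test IP AND mask: 159.170.42.160
No, 159.170.42.185 is not in 33.184.2.192/27


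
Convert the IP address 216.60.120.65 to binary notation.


216 = 11011000
60 = 00111100
120 = 01111000
65 = 01000001
Binary: 11011000.00111100.01111000.01000001


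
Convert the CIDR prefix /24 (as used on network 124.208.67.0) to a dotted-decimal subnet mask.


/24 means 24 network bits, 8 host bits
Binary: 11111111111111111111111100000000
Mask: 255.255.255.0


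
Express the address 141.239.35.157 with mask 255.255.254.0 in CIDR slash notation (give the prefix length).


Binary: 11111111.11111111.11111110.00000000
Count leading 1s
Prefix: /23


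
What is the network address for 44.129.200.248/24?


IP:   00101100.10000001.11001000.11111000
Mask: 11111111.11111111.11111111.00000000
AND operation:
Net:  00101100.10000001.11001000.00000000
Network: 44.129.200.0/24


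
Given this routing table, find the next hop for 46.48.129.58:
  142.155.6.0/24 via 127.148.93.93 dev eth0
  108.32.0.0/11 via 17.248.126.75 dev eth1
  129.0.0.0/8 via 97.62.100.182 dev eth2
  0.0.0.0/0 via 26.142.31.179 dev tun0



Longest prefix match for 46.48.129.58:
  /24 142.155.6.0: no
  /11 108.32.0.0: no
  /8 129.0.0.0: no
  /0 0.0.0.0: MATCH
Selected: next-hop 26.142.31.179 via tun0 (matched /0)


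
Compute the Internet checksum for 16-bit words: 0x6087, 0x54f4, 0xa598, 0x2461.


Sum all words (with carry folding):
+ 0x6087 = 0x6087
+ 0x54f4 = 0xb57b
+ 0xa598 = 0x5b14
+ 0x2461 = 0x7f75
One's complement: ~0x7f75
Checksum = 0x808a


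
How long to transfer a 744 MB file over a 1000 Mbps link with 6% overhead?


Effective throughput = 1000 * (1 - 6/100) = 940 Mbps
File size in Mb = 744 * 8 = 5952 Mb
Time = 5952 / 940
Time = 6.3319 seconds


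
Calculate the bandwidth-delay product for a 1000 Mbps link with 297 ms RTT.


BDP = bandwidth * RTT
= 1000 Mbps * 297 ms
= 1000 * 1e6 * 297 / 1000 bits
= 297000000 bits
= 37125000 bytes
= 36254.8828 KB
BDP = 297000000 bits (37125000 bytes)


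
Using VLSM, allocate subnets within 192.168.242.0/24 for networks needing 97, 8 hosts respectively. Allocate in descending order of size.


97 hosts -> /25 (126 usable): 192.168.242.0/25
8 hosts -> /28 (14 usable): 192.168.242.128/28
Allocation: 192.168.242.0/25 (97 hosts, 126 usable); 192.168.242.128/28 (8 hosts, 14 usable)


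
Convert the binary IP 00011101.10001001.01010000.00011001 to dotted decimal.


00011101 = 29
10001001 = 137
01010000 = 80
00011001 = 25
IP: 29.137.80.25


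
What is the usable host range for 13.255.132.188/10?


Network: 13.192.0.0
Broadcast: 13.255.255.255
First usable = network + 1
Last usable = broadcast - 1
Range: 13.192.0.1 to 13.255.255.254


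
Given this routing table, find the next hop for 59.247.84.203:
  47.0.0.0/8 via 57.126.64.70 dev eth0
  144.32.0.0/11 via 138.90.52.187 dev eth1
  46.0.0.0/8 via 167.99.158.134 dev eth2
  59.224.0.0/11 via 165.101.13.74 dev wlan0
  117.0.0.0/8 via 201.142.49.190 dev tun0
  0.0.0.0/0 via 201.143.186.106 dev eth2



Longest prefix match for 59.247.84.203:
  /8 47.0.0.0: no
  /11 144.32.0.0: no
  /8 46.0.0.0: no
  /11 59.224.0.0: MATCH
  /8 117.0.0.0: no
  /0 0.0.0.0: MATCH
Selected: next-hop 165.101.13.74 via wlan0 (matched /11)


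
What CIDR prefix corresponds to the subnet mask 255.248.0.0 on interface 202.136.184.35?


Binary: 11111111.11111000.00000000.00000000
Count leading 1s
Prefix: /13


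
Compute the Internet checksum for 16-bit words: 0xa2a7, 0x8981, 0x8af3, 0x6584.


Sum all words (with carry folding):
+ 0xa2a7 = 0xa2a7
+ 0x8981 = 0x2c29
+ 0x8af3 = 0xb71c
+ 0x6584 = 0x1ca1
One's complement: ~0x1ca1
Checksum = 0xe35e


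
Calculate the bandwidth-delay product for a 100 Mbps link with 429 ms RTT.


BDP = bandwidth * RTT
= 100 Mbps * 429 ms
= 100 * 1e6 * 429 / 1000 bits
= 42900000 bits
= 5362500 bytes
= 5236.8164 KB
BDP = 42900000 bits (5362500 bytes)


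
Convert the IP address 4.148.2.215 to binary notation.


4 = 00000100
148 = 10010100
2 = 00000010
215 = 11010111
Binary: 00000100.10010100.00000010.11010111


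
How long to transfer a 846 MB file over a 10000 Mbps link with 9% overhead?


Effective throughput = 10000 * (1 - 9/100) = 9100 Mbps
File size in Mb = 846 * 8 = 6768 Mb
Time = 6768 / 9100
Time = 0.7437 seconds


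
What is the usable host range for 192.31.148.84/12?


Network: 192.16.0.0
Broadcast: 192.31.255.255
First usable = network + 1
Last usable = broadcast - 1
Range: 192.16.0.1 to 192.31.255.254


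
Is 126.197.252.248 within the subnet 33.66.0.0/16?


Subnet network: 33.66.0.0
Test IP AND mask: 126.197.0.0
No, 126.197.252.248 is not in 33.66.0.0/16
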